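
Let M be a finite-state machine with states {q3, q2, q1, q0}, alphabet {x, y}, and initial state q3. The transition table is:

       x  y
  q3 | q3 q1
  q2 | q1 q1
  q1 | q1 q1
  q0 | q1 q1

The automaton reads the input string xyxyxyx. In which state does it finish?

Trace: q3 -x-> q3 -y-> q1 -x-> q1 -y-> q1 -x-> q1 -y-> q1 -x-> q1

q1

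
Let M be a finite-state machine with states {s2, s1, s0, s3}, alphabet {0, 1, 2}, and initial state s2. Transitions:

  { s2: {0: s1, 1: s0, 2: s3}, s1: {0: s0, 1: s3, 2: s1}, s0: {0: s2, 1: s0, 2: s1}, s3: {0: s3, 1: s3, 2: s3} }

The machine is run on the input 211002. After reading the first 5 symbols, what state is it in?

start at s2
read '2': s2 → s3
read '1': s3 → s3
read '1': s3 → s3
read '0': s3 → s3
read '0': s3 → s3
After 5 symbols: s3.

s3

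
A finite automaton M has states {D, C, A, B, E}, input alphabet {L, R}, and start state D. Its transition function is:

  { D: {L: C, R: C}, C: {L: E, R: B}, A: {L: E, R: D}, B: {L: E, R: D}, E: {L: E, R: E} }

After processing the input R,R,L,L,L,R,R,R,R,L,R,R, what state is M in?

E

D → C → B → E → E → E → E → E → E → E → E → E → E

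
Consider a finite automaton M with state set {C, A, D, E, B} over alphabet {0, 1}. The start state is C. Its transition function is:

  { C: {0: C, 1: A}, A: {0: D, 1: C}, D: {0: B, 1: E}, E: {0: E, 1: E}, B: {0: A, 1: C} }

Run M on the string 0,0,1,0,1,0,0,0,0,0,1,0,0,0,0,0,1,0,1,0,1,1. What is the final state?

E

C → C → C → A → D → E → E → E → E → E → E → E → E → E → E → E → E → E → E → E → E → E → E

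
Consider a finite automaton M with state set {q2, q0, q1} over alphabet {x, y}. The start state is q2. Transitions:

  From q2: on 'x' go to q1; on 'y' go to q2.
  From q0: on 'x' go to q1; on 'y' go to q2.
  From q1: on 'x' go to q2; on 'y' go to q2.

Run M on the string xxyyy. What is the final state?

start at q2
read 'x': q2 → q1
read 'x': q1 → q2
read 'y': q2 → q2
read 'y': q2 → q2
read 'y': q2 → q2

q2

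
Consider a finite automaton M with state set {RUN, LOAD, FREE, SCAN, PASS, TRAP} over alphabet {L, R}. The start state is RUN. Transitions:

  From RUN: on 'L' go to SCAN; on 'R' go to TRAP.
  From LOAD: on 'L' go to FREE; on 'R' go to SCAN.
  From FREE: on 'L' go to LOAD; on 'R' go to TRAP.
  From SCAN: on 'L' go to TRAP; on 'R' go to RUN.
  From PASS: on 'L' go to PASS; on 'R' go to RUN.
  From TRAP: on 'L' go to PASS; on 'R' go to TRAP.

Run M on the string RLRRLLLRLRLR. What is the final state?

Trace: RUN -R-> TRAP -L-> PASS -R-> RUN -R-> TRAP -L-> PASS -L-> PASS -L-> PASS -R-> RUN -L-> SCAN -R-> RUN -L-> SCAN -R-> RUN

RUN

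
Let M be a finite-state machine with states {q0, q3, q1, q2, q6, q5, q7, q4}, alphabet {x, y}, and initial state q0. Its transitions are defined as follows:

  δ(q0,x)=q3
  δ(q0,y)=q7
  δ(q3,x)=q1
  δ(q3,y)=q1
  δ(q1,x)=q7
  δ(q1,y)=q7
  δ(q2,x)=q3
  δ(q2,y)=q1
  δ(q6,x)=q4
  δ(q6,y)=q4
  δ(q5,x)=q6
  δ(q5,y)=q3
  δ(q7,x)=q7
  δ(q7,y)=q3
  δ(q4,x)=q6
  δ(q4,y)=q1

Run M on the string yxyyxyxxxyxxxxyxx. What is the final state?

q7

q0 → q7 → q7 → q3 → q1 → q7 → q3 → q1 → q7 → q7 → q3 → q1 → q7 → q7 → q7 → q3 → q1 → q7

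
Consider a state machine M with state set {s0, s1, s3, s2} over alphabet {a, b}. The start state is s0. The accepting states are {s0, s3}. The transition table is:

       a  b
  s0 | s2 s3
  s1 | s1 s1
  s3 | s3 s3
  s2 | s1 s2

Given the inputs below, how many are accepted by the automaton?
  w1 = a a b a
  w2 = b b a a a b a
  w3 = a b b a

1

w1: s0 → s2 → s1 → s1 → s1  → end s1, rejected
w2: s0 → s3 → s3 → s3 → s3 → s3 → s3 → s3  → end s3, accepted
w3: s0 → s2 → s2 → s2 → s1  → end s1, rejected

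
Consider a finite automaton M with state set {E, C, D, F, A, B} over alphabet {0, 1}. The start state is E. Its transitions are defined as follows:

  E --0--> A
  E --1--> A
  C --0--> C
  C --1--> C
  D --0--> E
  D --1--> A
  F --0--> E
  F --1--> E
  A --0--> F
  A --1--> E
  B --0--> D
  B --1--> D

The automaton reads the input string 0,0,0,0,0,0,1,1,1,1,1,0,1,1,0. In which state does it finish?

F

start at E
read '0': E → A
read '0': A → F
read '0': F → E
read '0': E → A
read '0': A → F
read '0': F → E
read '1': E → A
read '1': A → E
read '1': E → A
read '1': A → E
read '1': E → A
read '0': A → F
read '1': F → E
read '1': E → A
read '0': A → F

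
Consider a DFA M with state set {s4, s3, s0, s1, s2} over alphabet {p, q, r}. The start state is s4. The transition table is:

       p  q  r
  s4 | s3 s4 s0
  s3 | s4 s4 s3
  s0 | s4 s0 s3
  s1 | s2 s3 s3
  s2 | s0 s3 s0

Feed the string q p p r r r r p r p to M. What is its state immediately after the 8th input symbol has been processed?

s4

s4 → s4 → s3 → s4 → s0 → s3 → s3 → s3 → s4
After 8 symbols: s4.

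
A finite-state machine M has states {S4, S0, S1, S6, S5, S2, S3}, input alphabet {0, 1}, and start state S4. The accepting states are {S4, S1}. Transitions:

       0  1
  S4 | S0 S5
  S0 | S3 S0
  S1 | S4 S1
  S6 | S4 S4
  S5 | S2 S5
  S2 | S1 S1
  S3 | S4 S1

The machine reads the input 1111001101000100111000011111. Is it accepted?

No

S4 → S5 → S5 → S5 → S5 → S2 → S1 → S1 → S1 → S4 → S5 → S2 → S1 → S4 → S5 → S2 → S1 → S1 → S1 → S1 → S4 → S0 → S3 → S4 → S5 → S5 → S5 → S5 → S5
End state S5 is not accepting.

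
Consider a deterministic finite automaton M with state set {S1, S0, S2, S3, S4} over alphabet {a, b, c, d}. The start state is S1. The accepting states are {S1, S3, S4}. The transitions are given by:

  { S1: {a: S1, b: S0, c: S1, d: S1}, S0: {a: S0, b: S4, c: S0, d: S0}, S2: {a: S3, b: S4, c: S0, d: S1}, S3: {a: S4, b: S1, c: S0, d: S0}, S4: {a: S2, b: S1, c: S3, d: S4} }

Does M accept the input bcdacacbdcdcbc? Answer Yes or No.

Yes

S1 → S0 → S0 → S0 → S0 → S0 → S0 → S0 → S4 → S4 → S3 → S0 → S0 → S4 → S3
End state S3 is accepting.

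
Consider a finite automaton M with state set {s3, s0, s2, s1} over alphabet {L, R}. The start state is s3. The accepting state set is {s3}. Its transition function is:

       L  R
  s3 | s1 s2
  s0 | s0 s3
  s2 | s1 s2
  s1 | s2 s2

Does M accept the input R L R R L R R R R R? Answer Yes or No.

Trace: s3 -R-> s2 -L-> s1 -R-> s2 -R-> s2 -L-> s1 -R-> s2 -R-> s2 -R-> s2 -R-> s2 -R-> s2
End state s2 is not accepting.

No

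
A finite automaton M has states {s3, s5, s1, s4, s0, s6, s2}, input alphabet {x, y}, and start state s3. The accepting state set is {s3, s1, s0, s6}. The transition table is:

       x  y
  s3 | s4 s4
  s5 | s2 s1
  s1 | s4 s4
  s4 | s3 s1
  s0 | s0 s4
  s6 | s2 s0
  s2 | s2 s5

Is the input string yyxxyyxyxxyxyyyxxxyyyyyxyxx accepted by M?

Trace: s3 -y-> s4 -y-> s1 -x-> s4 -x-> s3 -y-> s4 -y-> s1 -x-> s4 -y-> s1 -x-> s4 -x-> s3 -y-> s4 -x-> s3 -y-> s4 -y-> s1 -y-> s4 -x-> s3 -x-> s4 -x-> s3 -y-> s4 -y-> s1 -y-> s4 -y-> s1 -y-> s4 -x-> s3 -y-> s4 -x-> s3 -x-> s4
End state s4 is not accepting.

No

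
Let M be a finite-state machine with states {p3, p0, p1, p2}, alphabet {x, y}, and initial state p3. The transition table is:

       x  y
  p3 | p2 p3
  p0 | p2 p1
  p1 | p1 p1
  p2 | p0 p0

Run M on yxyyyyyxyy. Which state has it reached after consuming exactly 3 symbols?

p0

start at p3
read 'y': p3 → p3
read 'x': p3 → p2
read 'y': p2 → p0
After 3 symbols: p0.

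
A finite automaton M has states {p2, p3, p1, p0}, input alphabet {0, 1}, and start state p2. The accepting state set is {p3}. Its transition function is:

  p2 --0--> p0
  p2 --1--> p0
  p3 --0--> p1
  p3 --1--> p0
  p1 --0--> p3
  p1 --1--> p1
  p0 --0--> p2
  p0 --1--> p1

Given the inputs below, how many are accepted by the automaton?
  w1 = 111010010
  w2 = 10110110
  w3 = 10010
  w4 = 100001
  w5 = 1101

w1: p2 → p0 → p1 → p1 → p3 → p0 → p2 → p0 → p1 → p3  → end p3, accepted
w2: p2 → p0 → p2 → p0 → p1 → p3 → p0 → p1 → p3  → end p3, accepted
w3: p2 → p0 → p2 → p0 → p1 → p3  → end p3, accepted
w4: p2 → p0 → p2 → p0 → p2 → p0 → p1  → end p1, rejected
w5: p2 → p0 → p1 → p3 → p0  → end p0, rejected

3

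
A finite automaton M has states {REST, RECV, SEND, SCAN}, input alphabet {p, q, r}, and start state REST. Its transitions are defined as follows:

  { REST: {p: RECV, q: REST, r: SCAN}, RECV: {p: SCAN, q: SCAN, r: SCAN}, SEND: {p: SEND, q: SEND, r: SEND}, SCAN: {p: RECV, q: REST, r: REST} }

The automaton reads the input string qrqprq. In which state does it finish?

REST

start at REST
read 'q': REST → REST
read 'r': REST → SCAN
read 'q': SCAN → REST
read 'p': REST → RECV
read 'r': RECV → SCAN
read 'q': SCAN → REST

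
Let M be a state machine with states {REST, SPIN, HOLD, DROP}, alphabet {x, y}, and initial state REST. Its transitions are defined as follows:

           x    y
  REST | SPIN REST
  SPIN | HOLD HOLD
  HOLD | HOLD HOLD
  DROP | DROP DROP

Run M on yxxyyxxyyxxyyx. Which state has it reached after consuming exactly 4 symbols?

start at REST
read 'y': REST → REST
read 'x': REST → SPIN
read 'x': SPIN → HOLD
read 'y': HOLD → HOLD
After 4 symbols: HOLD.

HOLD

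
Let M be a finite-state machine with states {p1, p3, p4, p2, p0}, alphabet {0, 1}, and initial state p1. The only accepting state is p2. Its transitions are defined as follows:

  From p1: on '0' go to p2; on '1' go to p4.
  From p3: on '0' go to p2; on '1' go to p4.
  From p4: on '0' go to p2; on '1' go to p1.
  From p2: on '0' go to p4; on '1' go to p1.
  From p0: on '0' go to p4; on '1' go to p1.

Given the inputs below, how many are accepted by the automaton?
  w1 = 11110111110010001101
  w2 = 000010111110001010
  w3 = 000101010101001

w1: Trace: p1 -1-> p4 -1-> p1 -1-> p4 -1-> p1 -0-> p2 -1-> p1 -1-> p4 -1-> p1 -1-> p4 -1-> p1 -0-> p2 -0-> p4 -1-> p1 -0-> p2 -0-> p4 -0-> p2 -1-> p1 -1-> p4 -0-> p2 -1-> p1  → end p1, rejected
w2: Trace: p1 -0-> p2 -0-> p4 -0-> p2 -0-> p4 -1-> p1 -0-> p2 -1-> p1 -1-> p4 -1-> p1 -1-> p4 -1-> p1 -0-> p2 -0-> p4 -0-> p2 -1-> p1 -0-> p2 -1-> p1 -0-> p2  → end p2, accepted
w3: Trace: p1 -0-> p2 -0-> p4 -0-> p2 -1-> p1 -0-> p2 -1-> p1 -0-> p2 -1-> p1 -0-> p2 -1-> p1 -0-> p2 -1-> p1 -0-> p2 -0-> p4 -1-> p1  → end p1, rejected

1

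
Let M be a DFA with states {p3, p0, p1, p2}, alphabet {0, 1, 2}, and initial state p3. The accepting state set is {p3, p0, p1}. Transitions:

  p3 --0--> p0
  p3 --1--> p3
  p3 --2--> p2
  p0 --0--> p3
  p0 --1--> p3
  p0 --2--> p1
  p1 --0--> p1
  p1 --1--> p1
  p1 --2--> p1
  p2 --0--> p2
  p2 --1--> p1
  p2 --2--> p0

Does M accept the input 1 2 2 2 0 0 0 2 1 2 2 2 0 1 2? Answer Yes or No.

p3 → p3 → p2 → p0 → p1 → p1 → p1 → p1 → p1 → p1 → p1 → p1 → p1 → p1 → p1 → p1
End state p1 is accepting.

Yes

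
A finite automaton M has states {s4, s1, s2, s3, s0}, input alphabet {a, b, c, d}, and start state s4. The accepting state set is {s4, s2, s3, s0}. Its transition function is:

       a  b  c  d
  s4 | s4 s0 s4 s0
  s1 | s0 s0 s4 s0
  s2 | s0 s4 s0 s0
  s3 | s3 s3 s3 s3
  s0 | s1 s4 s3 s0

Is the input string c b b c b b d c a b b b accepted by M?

s4 → s4 → s0 → s4 → s4 → s0 → s4 → s0 → s3 → s3 → s3 → s3 → s3
End state s3 is accepting.

Yes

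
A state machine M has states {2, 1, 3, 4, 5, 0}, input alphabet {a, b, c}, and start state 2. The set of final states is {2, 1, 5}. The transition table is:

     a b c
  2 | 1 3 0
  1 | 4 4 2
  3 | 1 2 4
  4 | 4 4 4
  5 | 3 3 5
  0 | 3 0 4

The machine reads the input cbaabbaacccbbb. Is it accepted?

No

2 → 0 → 0 → 3 → 1 → 4 → 4 → 4 → 4 → 4 → 4 → 4 → 4 → 4 → 4
End state 4 is not accepting.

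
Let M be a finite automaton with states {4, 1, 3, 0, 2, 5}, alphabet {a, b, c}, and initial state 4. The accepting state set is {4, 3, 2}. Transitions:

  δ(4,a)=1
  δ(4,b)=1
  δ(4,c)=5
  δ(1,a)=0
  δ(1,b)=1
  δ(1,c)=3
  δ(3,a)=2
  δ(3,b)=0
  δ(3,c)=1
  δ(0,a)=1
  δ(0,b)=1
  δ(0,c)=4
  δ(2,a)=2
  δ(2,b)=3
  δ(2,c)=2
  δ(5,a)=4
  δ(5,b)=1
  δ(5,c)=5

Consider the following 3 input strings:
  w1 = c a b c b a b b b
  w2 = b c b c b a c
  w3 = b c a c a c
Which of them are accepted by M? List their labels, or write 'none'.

w2, w3

w1:
  start at 4
  read 'c': 4 → 5
  read 'a': 5 → 4
  read 'b': 4 → 1
  read 'c': 1 → 3
  read 'b': 3 → 0
  read 'a': 0 → 1
  read 'b': 1 → 1
  read 'b': 1 → 1
  read 'b': 1 → 1
  end 1, rejected
w2:
  start at 4
  read 'b': 4 → 1
  read 'c': 1 → 3
  read 'b': 3 → 0
  read 'c': 0 → 4
  read 'b': 4 → 1
  read 'a': 1 → 0
  read 'c': 0 → 4
  end 4, accepted
w3:
  start at 4
  read 'b': 4 → 1
  read 'c': 1 → 3
  read 'a': 3 → 2
  read 'c': 2 → 2
  read 'a': 2 → 2
  read 'c': 2 → 2
  end 2, accepted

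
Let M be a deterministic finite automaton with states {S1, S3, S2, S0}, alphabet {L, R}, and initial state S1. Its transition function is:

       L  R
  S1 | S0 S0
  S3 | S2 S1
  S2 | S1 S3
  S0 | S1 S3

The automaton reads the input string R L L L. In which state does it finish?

S1

Trace: S1 -R-> S0 -L-> S1 -L-> S0 -L-> S1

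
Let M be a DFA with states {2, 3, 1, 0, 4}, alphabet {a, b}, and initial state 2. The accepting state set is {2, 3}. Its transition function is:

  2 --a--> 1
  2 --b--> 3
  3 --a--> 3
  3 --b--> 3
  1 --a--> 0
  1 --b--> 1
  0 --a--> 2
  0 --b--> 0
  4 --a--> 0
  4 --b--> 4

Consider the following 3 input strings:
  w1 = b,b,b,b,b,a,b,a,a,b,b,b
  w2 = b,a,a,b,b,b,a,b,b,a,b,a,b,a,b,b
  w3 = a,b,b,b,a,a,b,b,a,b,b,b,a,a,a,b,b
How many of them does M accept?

w1: 2 → 3 → 3 → 3 → 3 → 3 → 3 → 3 → 3 → 3 → 3 → 3 → 3  → end 3, accepted
w2: 2 → 3 → 3 → 3 → 3 → 3 → 3 → 3 → 3 → 3 → 3 → 3 → 3 → 3 → 3 → 3 → 3  → end 3, accepted
w3: 2 → 1 → 1 → 1 → 1 → 0 → 2 → 3 → 3 → 3 → 3 → 3 → 3 → 3 → 3 → 3 → 3 → 3  → end 3, accepted

3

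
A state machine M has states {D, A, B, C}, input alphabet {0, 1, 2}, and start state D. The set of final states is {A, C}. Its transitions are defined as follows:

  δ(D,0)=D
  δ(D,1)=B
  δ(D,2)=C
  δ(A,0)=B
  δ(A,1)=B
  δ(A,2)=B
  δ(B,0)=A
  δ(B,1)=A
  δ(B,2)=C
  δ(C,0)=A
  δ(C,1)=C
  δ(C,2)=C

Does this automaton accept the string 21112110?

D → C → C → C → C → C → C → C → A
End state A is accepting.

Yes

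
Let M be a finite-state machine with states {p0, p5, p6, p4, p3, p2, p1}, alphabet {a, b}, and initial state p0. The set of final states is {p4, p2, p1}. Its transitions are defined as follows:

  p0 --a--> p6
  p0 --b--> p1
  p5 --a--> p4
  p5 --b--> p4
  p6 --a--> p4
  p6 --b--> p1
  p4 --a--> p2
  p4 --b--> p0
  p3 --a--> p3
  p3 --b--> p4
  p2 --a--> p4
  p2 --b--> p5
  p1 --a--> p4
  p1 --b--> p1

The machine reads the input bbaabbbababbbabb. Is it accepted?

Yes

start at p0
read 'b': p0 → p1
read 'b': p1 → p1
read 'a': p1 → p4
read 'a': p4 → p2
read 'b': p2 → p5
read 'b': p5 → p4
read 'b': p4 → p0
read 'a': p0 → p6
read 'b': p6 → p1
read 'a': p1 → p4
read 'b': p4 → p0
read 'b': p0 → p1
read 'b': p1 → p1
read 'a': p1 → p4
read 'b': p4 → p0
read 'b': p0 → p1
End state p1 is accepting.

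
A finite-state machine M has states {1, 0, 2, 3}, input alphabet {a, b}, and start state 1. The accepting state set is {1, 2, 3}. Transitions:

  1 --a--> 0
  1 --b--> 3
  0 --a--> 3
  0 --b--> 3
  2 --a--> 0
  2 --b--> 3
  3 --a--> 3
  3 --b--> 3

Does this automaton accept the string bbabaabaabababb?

1 → 3 → 3 → 3 → 3 → 3 → 3 → 3 → 3 → 3 → 3 → 3 → 3 → 3 → 3 → 3
End state 3 is accepting.

Yes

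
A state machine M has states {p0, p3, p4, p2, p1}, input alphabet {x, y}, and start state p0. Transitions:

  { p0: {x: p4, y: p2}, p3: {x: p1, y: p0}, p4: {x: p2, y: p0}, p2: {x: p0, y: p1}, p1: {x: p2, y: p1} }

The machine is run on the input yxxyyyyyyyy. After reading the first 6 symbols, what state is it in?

p0 → p2 → p0 → p4 → p0 → p2 → p1
After 6 symbols: p1.

p1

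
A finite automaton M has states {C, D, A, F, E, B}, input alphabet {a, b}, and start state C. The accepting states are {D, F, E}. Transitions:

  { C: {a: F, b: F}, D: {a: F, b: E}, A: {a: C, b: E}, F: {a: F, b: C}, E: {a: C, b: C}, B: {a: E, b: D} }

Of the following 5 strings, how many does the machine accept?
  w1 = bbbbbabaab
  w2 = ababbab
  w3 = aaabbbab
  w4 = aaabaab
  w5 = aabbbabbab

0

w1:
  start at C
  read 'b': C → F
  read 'b': F → C
  read 'b': C → F
  read 'b': F → C
  read 'b': C → F
  read 'a': F → F
  read 'b': F → C
  read 'a': C → F
  read 'a': F → F
  read 'b': F → C
  end C, rejected
w2:
  start at C
  read 'a': C → F
  read 'b': F → C
  read 'a': C → F
  read 'b': F → C
  read 'b': C → F
  read 'a': F → F
  read 'b': F → C
  end C, rejected
w3:
  start at C
  read 'a': C → F
  read 'a': F → F
  read 'a': F → F
  read 'b': F → C
  read 'b': C → F
  read 'b': F → C
  read 'a': C → F
  read 'b': F → C
  end C, rejected
w4:
  start at C
  read 'a': C → F
  read 'a': F → F
  read 'a': F → F
  read 'b': F → C
  read 'a': C → F
  read 'a': F → F
  read 'b': F → C
  end C, rejected
w5:
  start at C
  read 'a': C → F
  read 'a': F → F
  read 'b': F → C
  read 'b': C → F
  read 'b': F → C
  read 'a': C → F
  read 'b': F → C
  read 'b': C → F
  read 'a': F → F
  read 'b': F → C
  end C, rejected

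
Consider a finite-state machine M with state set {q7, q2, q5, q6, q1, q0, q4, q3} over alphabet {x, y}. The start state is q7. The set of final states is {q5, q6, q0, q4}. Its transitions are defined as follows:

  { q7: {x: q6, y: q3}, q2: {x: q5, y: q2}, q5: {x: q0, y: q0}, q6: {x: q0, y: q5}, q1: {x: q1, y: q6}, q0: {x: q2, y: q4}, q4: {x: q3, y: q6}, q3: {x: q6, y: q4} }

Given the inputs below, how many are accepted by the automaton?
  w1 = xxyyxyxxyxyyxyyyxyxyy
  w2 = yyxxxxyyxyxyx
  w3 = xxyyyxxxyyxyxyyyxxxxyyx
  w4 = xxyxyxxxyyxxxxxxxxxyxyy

3

w1: Trace: q7 -x-> q6 -x-> q0 -y-> q4 -y-> q6 -x-> q0 -y-> q4 -x-> q3 -x-> q6 -y-> q5 -x-> q0 -y-> q4 -y-> q6 -x-> q0 -y-> q4 -y-> q6 -y-> q5 -x-> q0 -y-> q4 -x-> q3 -y-> q4 -y-> q6  → end q6, accepted
w2: Trace: q7 -y-> q3 -y-> q4 -x-> q3 -x-> q6 -x-> q0 -x-> q2 -y-> q2 -y-> q2 -x-> q5 -y-> q0 -x-> q2 -y-> q2 -x-> q5  → end q5, accepted
w3: Trace: q7 -x-> q6 -x-> q0 -y-> q4 -y-> q6 -y-> q5 -x-> q0 -x-> q2 -x-> q5 -y-> q0 -y-> q4 -x-> q3 -y-> q4 -x-> q3 -y-> q4 -y-> q6 -y-> q5 -x-> q0 -x-> q2 -x-> q5 -x-> q0 -y-> q4 -y-> q6 -x-> q0  → end q0, accepted
w4: Trace: q7 -x-> q6 -x-> q0 -y-> q4 -x-> q3 -y-> q4 -x-> q3 -x-> q6 -x-> q0 -y-> q4 -y-> q6 -x-> q0 -x-> q2 -x-> q5 -x-> q0 -x-> q2 -x-> q5 -x-> q0 -x-> q2 -x-> q5 -y-> q0 -x-> q2 -y-> q2 -y-> q2  → end q2, rejected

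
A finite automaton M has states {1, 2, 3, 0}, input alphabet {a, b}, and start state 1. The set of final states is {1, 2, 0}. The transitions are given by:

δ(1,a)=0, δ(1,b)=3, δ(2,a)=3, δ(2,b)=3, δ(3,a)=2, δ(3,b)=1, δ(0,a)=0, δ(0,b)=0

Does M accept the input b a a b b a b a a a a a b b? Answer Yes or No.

1 → 3 → 2 → 3 → 1 → 3 → 2 → 3 → 2 → 3 → 2 → 3 → 2 → 3 → 1
End state 1 is accepting.

Yes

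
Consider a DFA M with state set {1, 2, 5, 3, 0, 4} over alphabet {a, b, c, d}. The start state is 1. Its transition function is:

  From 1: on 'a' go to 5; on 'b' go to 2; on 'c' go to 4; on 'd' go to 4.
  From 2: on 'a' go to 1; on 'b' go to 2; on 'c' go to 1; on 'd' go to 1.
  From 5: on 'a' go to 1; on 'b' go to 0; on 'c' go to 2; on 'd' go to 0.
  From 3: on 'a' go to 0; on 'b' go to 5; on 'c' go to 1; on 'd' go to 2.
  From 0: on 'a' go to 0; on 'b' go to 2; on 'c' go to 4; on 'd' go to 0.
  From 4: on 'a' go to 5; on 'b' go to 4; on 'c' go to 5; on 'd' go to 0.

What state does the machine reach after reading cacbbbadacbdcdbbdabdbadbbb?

Trace: 1 -c-> 4 -a-> 5 -c-> 2 -b-> 2 -b-> 2 -b-> 2 -a-> 1 -d-> 4 -a-> 5 -c-> 2 -b-> 2 -d-> 1 -c-> 4 -d-> 0 -b-> 2 -b-> 2 -d-> 1 -a-> 5 -b-> 0 -d-> 0 -b-> 2 -a-> 1 -d-> 4 -b-> 4 -b-> 4 -b-> 4

4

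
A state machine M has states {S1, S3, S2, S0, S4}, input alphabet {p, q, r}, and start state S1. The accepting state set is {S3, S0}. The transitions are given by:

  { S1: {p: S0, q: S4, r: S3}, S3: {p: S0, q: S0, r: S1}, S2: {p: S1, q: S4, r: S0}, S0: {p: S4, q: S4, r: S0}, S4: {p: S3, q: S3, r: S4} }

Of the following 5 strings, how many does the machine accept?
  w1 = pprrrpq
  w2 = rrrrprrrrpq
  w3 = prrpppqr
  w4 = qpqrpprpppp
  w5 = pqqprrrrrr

w1: Trace: S1 -p-> S0 -p-> S4 -r-> S4 -r-> S4 -r-> S4 -p-> S3 -q-> S0  → end S0, accepted
w2: Trace: S1 -r-> S3 -r-> S1 -r-> S3 -r-> S1 -p-> S0 -r-> S0 -r-> S0 -r-> S0 -r-> S0 -p-> S4 -q-> S3  → end S3, accepted
w3: Trace: S1 -p-> S0 -r-> S0 -r-> S0 -p-> S4 -p-> S3 -p-> S0 -q-> S4 -r-> S4  → end S4, rejected
w4: Trace: S1 -q-> S4 -p-> S3 -q-> S0 -r-> S0 -p-> S4 -p-> S3 -r-> S1 -p-> S0 -p-> S4 -p-> S3 -p-> S0  → end S0, accepted
w5: Trace: S1 -p-> S0 -q-> S4 -q-> S3 -p-> S0 -r-> S0 -r-> S0 -r-> S0 -r-> S0 -r-> S0 -r-> S0  → end S0, accepted

4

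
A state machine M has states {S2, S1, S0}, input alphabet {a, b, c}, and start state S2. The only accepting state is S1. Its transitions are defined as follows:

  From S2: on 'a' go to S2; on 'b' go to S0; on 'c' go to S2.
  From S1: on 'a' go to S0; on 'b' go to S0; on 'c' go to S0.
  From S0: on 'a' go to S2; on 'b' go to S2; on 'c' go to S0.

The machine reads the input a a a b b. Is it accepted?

start at S2
read 'a': S2 → S2
read 'a': S2 → S2
read 'a': S2 → S2
read 'b': S2 → S0
read 'b': S0 → S2
End state S2 is not accepting.

No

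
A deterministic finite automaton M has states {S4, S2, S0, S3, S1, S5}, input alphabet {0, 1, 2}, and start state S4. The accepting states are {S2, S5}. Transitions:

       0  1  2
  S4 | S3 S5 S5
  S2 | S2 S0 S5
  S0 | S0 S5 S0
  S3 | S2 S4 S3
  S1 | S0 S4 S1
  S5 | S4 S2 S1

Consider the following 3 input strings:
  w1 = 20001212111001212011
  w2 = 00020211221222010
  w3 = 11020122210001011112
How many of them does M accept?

1

w1: S4 → S5 → S4 → S3 → S2 → S0 → S0 → S5 → S1 → S4 → S5 → S2 → S2 → S2 → S0 → S0 → S5 → S1 → S0 → S5 → S2  → end S2, accepted
w2: S4 → S3 → S2 → S2 → S5 → S4 → S5 → S2 → S0 → S0 → S0 → S5 → S1 → S1 → S1 → S0 → S5 → S4  → end S4, rejected
w3: S4 → S5 → S2 → S2 → S5 → S4 → S5 → S1 → S1 → S1 → S4 → S3 → S2 → S2 → S0 → S0 → S5 → S2 → S0 → S5 → S1  → end S1, rejected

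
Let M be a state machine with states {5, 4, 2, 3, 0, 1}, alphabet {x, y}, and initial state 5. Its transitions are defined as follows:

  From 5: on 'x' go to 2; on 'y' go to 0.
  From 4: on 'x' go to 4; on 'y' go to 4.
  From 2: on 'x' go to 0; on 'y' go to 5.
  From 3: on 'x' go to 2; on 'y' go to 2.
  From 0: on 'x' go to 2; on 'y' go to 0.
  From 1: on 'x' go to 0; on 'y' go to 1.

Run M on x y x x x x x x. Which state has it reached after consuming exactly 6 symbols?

start at 5
read 'x': 5 → 2
read 'y': 2 → 5
read 'x': 5 → 2
read 'x': 2 → 0
read 'x': 0 → 2
read 'x': 2 → 0
After 6 symbols: 0.

0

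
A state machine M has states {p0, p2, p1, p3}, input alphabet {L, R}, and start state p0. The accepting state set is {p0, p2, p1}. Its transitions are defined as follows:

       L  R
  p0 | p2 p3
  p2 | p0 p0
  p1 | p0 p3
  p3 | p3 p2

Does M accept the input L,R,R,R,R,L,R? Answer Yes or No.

Trace: p0 -L-> p2 -R-> p0 -R-> p3 -R-> p2 -R-> p0 -L-> p2 -R-> p0
End state p0 is accepting.

Yes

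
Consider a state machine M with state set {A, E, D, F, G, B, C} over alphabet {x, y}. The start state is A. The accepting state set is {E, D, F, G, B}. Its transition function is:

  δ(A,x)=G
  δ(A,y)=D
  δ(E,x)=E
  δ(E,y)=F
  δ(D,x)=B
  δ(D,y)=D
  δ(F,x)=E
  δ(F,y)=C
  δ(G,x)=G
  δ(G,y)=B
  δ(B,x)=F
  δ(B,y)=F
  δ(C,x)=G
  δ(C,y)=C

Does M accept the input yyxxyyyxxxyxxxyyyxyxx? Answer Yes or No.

Yes

Trace: A -y-> D -y-> D -x-> B -x-> F -y-> C -y-> C -y-> C -x-> G -x-> G -x-> G -y-> B -x-> F -x-> E -x-> E -y-> F -y-> C -y-> C -x-> G -y-> B -x-> F -x-> E
End state E is accepting.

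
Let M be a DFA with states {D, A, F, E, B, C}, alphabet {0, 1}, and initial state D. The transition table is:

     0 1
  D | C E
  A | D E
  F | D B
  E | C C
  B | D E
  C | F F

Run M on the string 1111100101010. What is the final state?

D

Trace: D -1-> E -1-> C -1-> F -1-> B -1-> E -0-> C -0-> F -1-> B -0-> D -1-> E -0-> C -1-> F -0-> D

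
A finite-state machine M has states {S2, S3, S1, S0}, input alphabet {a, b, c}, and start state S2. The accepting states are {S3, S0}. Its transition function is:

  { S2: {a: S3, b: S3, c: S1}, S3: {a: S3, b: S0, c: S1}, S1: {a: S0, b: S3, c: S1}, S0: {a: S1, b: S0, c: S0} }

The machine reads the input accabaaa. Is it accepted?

Trace: S2 -a-> S3 -c-> S1 -c-> S1 -a-> S0 -b-> S0 -a-> S1 -a-> S0 -a-> S1
End state S1 is not accepting.

No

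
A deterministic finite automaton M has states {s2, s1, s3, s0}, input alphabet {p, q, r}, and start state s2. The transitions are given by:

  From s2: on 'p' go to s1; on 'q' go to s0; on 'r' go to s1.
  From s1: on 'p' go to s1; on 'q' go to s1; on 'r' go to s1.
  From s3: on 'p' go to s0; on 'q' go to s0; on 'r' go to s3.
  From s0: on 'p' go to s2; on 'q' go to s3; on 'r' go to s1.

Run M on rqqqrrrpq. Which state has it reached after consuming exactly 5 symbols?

s1

start at s2
read 'r': s2 → s1
read 'q': s1 → s1
read 'q': s1 → s1
read 'q': s1 → s1
read 'r': s1 → s1
After 5 symbols: s1.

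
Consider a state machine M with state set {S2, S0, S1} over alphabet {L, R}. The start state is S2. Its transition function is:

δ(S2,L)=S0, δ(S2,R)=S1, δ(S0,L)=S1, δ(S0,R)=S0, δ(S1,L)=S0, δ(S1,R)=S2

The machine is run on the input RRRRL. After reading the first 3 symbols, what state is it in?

S1

S2 → S1 → S2 → S1
After 3 symbols: S1.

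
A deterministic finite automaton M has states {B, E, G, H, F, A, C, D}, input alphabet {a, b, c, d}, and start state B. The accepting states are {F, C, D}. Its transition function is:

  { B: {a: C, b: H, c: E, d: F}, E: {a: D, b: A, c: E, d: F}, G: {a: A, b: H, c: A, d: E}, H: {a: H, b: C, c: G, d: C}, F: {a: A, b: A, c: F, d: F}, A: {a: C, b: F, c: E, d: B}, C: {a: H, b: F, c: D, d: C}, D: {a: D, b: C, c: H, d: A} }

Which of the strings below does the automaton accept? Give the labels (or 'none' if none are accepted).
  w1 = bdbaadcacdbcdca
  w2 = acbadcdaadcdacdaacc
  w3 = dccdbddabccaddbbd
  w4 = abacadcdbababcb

w1: B → H → C → F → A → C → C → D → D → H → C → F → F → F → F → A  → end A, rejected
w2: B → C → D → C → H → C → D → A → C → H → C → D → A → C → D → A → C → H → G → A  → end A, rejected
w3: B → F → F → F → F → A → B → F → A → F → F → F → A → B → F → A → F → F  → end F, accepted
w4: B → C → F → A → E → D → A → E → F → A → C → F → A → F → F → A  → end A, rejected

w3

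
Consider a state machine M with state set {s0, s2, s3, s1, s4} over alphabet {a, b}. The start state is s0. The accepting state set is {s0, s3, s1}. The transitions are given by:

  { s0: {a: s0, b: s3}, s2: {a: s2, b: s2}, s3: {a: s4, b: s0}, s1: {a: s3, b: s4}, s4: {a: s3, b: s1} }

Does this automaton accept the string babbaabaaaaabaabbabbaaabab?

Trace: s0 -b-> s3 -a-> s4 -b-> s1 -b-> s4 -a-> s3 -a-> s4 -b-> s1 -a-> s3 -a-> s4 -a-> s3 -a-> s4 -a-> s3 -b-> s0 -a-> s0 -a-> s0 -b-> s3 -b-> s0 -a-> s0 -b-> s3 -b-> s0 -a-> s0 -a-> s0 -a-> s0 -b-> s3 -a-> s4 -b-> s1
End state s1 is accepting.

Yes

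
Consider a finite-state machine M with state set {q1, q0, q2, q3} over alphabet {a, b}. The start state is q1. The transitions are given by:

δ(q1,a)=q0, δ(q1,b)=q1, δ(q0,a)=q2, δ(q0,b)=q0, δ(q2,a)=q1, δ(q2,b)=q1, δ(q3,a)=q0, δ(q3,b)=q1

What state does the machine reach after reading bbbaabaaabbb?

start at q1
read 'b': q1 → q1
read 'b': q1 → q1
read 'b': q1 → q1
read 'a': q1 → q0
read 'a': q0 → q2
read 'b': q2 → q1
read 'a': q1 → q0
read 'a': q0 → q2
read 'a': q2 → q1
read 'b': q1 → q1
read 'b': q1 → q1
read 'b': q1 → q1

q1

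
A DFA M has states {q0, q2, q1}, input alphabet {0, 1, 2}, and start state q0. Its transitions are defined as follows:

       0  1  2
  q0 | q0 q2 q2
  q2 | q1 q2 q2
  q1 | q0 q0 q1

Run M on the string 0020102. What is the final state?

Trace: q0 -0-> q0 -0-> q0 -2-> q2 -0-> q1 -1-> q0 -0-> q0 -2-> q2

q2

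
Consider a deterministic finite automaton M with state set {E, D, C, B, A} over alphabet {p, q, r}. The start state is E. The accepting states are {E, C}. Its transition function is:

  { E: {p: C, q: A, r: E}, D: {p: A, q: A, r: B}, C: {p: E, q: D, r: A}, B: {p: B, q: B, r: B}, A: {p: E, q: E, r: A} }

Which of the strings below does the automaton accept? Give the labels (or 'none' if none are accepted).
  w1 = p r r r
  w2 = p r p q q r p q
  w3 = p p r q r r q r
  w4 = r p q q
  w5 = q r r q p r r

w1:
  start at E
  read 'p': E → C
  read 'r': C → A
  read 'r': A → A
  read 'r': A → A
  end A, rejected
w2:
  start at E
  read 'p': E → C
  read 'r': C → A
  read 'p': A → E
  read 'q': E → A
  read 'q': A → E
  read 'r': E → E
  read 'p': E → C
  read 'q': C → D
  end D, rejected
w3:
  start at E
  read 'p': E → C
  read 'p': C → E
  read 'r': E → E
  read 'q': E → A
  read 'r': A → A
  read 'r': A → A
  read 'q': A → E
  read 'r': E → E
  end E, accepted
w4:
  start at E
  read 'r': E → E
  read 'p': E → C
  read 'q': C → D
  read 'q': D → A
  end A, rejected
w5:
  start at E
  read 'q': E → A
  read 'r': A → A
  read 'r': A → A
  read 'q': A → E
  read 'p': E → C
  read 'r': C → A
  read 'r': A → A
  end A, rejected

w3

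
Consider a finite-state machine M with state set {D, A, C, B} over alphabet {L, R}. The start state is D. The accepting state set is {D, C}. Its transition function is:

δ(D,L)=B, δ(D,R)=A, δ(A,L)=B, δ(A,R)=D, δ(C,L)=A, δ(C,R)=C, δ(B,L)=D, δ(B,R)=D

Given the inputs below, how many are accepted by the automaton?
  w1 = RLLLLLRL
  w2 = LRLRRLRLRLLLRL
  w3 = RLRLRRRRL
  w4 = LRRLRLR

1

w1: D → A → B → D → B → D → B → D → B  → end B, rejected
w2: D → B → D → B → D → A → B → D → B → D → B → D → B → D → B  → end B, rejected
w3: D → A → B → D → B → D → A → D → A → B  → end B, rejected
w4: D → B → D → A → B → D → B → D  → end D, accepted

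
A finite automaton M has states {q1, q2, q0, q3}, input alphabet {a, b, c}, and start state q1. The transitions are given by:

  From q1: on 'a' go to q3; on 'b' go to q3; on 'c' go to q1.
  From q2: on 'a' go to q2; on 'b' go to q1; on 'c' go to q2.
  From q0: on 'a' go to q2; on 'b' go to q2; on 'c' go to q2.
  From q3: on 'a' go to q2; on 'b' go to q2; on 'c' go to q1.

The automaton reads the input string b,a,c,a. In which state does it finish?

q2

start at q1
read 'b': q1 → q3
read 'a': q3 → q2
read 'c': q2 → q2
read 'a': q2 → q2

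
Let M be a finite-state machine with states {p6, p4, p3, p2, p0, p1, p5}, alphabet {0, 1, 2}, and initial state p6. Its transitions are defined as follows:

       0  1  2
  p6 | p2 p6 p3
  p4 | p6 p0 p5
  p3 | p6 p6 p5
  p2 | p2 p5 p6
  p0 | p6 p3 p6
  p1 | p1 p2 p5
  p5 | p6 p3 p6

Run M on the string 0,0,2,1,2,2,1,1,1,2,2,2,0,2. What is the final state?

p6

p6 → p2 → p2 → p6 → p6 → p3 → p5 → p3 → p6 → p6 → p3 → p5 → p6 → p2 → p6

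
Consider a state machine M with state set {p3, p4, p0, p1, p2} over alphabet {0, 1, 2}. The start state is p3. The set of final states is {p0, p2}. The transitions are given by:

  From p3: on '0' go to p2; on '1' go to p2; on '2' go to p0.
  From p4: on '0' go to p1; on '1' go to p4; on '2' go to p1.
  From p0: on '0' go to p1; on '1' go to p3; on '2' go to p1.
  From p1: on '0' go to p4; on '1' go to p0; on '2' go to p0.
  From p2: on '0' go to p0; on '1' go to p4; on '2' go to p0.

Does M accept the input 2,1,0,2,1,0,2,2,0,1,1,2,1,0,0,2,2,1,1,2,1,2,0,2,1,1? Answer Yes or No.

Yes

p3 → p0 → p3 → p2 → p0 → p3 → p2 → p0 → p1 → p4 → p4 → p4 → p1 → p0 → p1 → p4 → p1 → p0 → p3 → p2 → p0 → p3 → p0 → p1 → p0 → p3 → p2
End state p2 is accepting.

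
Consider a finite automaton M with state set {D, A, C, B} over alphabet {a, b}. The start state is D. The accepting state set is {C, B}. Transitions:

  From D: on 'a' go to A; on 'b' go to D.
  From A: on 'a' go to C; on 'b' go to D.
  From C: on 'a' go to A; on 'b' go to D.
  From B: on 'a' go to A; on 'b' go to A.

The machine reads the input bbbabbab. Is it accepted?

No

start at D
read 'b': D → D
read 'b': D → D
read 'b': D → D
read 'a': D → A
read 'b': A → D
read 'b': D → D
read 'a': D → A
read 'b': A → D
End state D is not accepting.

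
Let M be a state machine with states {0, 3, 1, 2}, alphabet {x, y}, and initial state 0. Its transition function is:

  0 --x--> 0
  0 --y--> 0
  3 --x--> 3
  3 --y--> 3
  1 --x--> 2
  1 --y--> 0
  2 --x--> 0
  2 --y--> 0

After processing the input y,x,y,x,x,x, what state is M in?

0

start at 0
read 'y': 0 → 0
read 'x': 0 → 0
read 'y': 0 → 0
read 'x': 0 → 0
read 'x': 0 → 0
read 'x': 0 → 0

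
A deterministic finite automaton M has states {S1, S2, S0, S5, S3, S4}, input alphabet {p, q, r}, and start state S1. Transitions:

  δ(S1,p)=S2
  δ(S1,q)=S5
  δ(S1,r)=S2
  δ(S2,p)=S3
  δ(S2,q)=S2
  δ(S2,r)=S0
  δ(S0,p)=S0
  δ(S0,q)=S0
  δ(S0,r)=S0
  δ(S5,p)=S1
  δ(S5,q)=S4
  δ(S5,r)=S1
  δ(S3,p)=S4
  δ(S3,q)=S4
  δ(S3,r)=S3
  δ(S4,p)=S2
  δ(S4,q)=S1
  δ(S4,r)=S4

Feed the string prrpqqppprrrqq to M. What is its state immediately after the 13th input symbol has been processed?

S0

Trace: S1 -p-> S2 -r-> S0 -r-> S0 -p-> S0 -q-> S0 -q-> S0 -p-> S0 -p-> S0 -p-> S0 -r-> S0 -r-> S0 -r-> S0 -q-> S0
After 13 symbols: S0.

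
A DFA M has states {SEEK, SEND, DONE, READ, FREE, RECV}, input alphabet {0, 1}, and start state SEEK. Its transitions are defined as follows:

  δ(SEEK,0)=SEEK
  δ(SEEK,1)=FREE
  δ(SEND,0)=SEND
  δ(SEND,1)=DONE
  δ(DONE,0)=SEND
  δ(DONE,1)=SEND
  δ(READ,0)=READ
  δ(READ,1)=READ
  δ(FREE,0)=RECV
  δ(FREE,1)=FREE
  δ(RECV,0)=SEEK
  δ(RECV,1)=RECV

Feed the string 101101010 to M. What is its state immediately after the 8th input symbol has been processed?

RECV

start at SEEK
read '1': SEEK → FREE
read '0': FREE → RECV
read '1': RECV → RECV
read '1': RECV → RECV
read '0': RECV → SEEK
read '1': SEEK → FREE
read '0': FREE → RECV
read '1': RECV → RECV
After 8 symbols: RECV.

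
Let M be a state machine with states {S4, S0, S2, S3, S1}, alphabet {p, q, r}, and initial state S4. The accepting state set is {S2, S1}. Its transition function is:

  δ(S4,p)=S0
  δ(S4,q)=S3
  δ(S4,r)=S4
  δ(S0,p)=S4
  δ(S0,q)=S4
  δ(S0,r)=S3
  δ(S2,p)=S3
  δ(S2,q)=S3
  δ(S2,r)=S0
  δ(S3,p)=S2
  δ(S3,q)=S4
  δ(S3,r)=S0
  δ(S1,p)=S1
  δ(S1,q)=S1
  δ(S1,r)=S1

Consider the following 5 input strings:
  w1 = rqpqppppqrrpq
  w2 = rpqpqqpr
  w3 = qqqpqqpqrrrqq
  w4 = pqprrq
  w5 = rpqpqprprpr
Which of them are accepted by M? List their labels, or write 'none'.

w1: Trace: S4 -r-> S4 -q-> S3 -p-> S2 -q-> S3 -p-> S2 -p-> S3 -p-> S2 -p-> S3 -q-> S4 -r-> S4 -r-> S4 -p-> S0 -q-> S4  → end S4, rejected
w2: Trace: S4 -r-> S4 -p-> S0 -q-> S4 -p-> S0 -q-> S4 -q-> S3 -p-> S2 -r-> S0  → end S0, rejected
w3: Trace: S4 -q-> S3 -q-> S4 -q-> S3 -p-> S2 -q-> S3 -q-> S4 -p-> S0 -q-> S4 -r-> S4 -r-> S4 -r-> S4 -q-> S3 -q-> S4  → end S4, rejected
w4: Trace: S4 -p-> S0 -q-> S4 -p-> S0 -r-> S3 -r-> S0 -q-> S4  → end S4, rejected
w5: Trace: S4 -r-> S4 -p-> S0 -q-> S4 -p-> S0 -q-> S4 -p-> S0 -r-> S3 -p-> S2 -r-> S0 -p-> S4 -r-> S4  → end S4, rejected

none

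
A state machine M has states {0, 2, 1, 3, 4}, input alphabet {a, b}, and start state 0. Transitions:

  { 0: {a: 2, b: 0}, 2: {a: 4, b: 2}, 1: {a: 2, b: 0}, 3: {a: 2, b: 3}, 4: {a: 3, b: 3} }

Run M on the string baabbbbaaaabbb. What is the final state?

2

0 → 0 → 2 → 4 → 3 → 3 → 3 → 3 → 2 → 4 → 3 → 2 → 2 → 2 → 2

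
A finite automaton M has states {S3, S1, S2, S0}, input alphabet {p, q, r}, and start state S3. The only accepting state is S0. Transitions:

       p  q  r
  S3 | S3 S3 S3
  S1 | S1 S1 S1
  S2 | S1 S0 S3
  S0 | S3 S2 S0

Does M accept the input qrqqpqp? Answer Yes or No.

No

S3 → S3 → S3 → S3 → S3 → S3 → S3 → S3
End state S3 is not accepting.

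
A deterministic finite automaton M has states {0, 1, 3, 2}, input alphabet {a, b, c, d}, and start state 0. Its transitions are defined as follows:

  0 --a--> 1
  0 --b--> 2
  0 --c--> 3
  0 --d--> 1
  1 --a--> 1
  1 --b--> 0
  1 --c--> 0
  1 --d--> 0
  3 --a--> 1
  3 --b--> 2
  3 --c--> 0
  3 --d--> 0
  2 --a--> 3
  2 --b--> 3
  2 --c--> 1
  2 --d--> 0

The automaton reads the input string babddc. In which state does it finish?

0

start at 0
read 'b': 0 → 2
read 'a': 2 → 3
read 'b': 3 → 2
read 'd': 2 → 0
read 'd': 0 → 1
read 'c': 1 → 0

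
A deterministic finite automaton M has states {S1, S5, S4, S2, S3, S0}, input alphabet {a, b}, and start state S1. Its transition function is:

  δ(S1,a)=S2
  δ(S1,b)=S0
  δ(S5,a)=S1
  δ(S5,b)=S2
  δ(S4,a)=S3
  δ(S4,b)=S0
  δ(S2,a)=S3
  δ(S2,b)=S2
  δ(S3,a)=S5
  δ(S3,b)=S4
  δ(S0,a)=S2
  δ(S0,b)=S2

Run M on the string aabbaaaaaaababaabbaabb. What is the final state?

Trace: S1 -a-> S2 -a-> S3 -b-> S4 -b-> S0 -a-> S2 -a-> S3 -a-> S5 -a-> S1 -a-> S2 -a-> S3 -a-> S5 -b-> S2 -a-> S3 -b-> S4 -a-> S3 -a-> S5 -b-> S2 -b-> S2 -a-> S3 -a-> S5 -b-> S2 -b-> S2

S2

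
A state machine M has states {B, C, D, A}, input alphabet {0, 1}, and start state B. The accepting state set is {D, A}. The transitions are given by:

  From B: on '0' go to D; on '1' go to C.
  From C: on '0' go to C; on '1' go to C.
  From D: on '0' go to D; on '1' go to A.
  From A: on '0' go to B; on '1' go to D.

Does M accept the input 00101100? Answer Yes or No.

No

start at B
read '0': B → D
read '0': D → D
read '1': D → A
read '0': A → B
read '1': B → C
read '1': C → C
read '0': C → C
read '0': C → C
End state C is not accepting.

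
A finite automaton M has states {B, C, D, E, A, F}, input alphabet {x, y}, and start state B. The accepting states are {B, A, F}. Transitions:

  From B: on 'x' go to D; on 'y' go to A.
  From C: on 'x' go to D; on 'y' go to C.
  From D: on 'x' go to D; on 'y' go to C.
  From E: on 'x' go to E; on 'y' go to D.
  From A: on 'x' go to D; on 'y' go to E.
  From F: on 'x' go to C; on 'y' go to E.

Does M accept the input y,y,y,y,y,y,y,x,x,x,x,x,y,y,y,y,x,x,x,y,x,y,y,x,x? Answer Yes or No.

B → A → E → D → C → C → C → C → D → D → D → D → D → C → C → C → C → D → D → D → C → D → C → C → D → D
End state D is not accepting.

No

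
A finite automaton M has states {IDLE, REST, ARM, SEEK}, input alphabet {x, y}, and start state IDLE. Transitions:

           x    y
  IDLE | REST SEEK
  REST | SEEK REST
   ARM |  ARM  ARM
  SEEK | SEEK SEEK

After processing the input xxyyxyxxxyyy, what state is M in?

start at IDLE
read 'x': IDLE → REST
read 'x': REST → SEEK
read 'y': SEEK → SEEK
read 'y': SEEK → SEEK
read 'x': SEEK → SEEK
read 'y': SEEK → SEEK
read 'x': SEEK → SEEK
read 'x': SEEK → SEEK
read 'x': SEEK → SEEK
read 'y': SEEK → SEEK
read 'y': SEEK → SEEK
read 'y': SEEK → SEEK

SEEK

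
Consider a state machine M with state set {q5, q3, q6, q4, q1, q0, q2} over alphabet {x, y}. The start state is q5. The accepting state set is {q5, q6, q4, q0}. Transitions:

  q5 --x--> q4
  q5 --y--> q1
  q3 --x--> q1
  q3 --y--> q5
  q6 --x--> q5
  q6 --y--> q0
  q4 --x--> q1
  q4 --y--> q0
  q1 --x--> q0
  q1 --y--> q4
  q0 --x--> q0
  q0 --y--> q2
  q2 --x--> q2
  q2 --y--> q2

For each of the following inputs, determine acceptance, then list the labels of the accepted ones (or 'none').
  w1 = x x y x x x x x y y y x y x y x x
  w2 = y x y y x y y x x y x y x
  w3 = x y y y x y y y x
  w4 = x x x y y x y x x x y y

none

w1: Trace: q5 -x-> q4 -x-> q1 -y-> q4 -x-> q1 -x-> q0 -x-> q0 -x-> q0 -x-> q0 -y-> q2 -y-> q2 -y-> q2 -x-> q2 -y-> q2 -x-> q2 -y-> q2 -x-> q2 -x-> q2  → end q2, rejected
w2: Trace: q5 -y-> q1 -x-> q0 -y-> q2 -y-> q2 -x-> q2 -y-> q2 -y-> q2 -x-> q2 -x-> q2 -y-> q2 -x-> q2 -y-> q2 -x-> q2  → end q2, rejected
w3: Trace: q5 -x-> q4 -y-> q0 -y-> q2 -y-> q2 -x-> q2 -y-> q2 -y-> q2 -y-> q2 -x-> q2  → end q2, rejected
w4: Trace: q5 -x-> q4 -x-> q1 -x-> q0 -y-> q2 -y-> q2 -x-> q2 -y-> q2 -x-> q2 -x-> q2 -x-> q2 -y-> q2 -y-> q2  → end q2, rejected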